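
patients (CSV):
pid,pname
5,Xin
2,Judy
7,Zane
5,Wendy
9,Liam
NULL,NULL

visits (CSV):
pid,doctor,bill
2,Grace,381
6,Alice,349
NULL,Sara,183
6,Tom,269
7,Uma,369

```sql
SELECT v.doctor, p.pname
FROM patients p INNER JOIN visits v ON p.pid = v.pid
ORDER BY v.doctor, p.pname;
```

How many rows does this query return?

2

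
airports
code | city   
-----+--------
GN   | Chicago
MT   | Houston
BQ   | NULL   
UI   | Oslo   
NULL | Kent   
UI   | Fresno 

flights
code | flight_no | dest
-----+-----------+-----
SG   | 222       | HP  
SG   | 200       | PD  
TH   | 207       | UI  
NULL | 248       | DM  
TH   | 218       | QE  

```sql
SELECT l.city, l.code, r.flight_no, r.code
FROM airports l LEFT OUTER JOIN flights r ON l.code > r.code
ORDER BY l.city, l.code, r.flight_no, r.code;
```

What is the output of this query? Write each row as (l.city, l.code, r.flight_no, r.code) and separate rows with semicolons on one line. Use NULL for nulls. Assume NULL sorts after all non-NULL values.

LEFT JOIN keeps every row from `airports`; unmatched rows get NULL for `flights`'s columns.
Matching on l.code > r.code. A NULL in a compared column never satisfies the condition.
- l[0] code=GN → no match; kept with NULLs on the r side.
- l[1] code=MT → no match; kept with NULLs on the r side.
- l[2] code=BQ → no match; kept with NULLs on the r side.
- l[3] code=UI → 4 match(es) in r → 4 row(s).
- l[4] code=NULL → no match; kept with NULLs on the r side.
- l[5] code=UI → 4 match(es) in r → 4 row(s).

(Chicago, GN, NULL, NULL); (Fresno, UI, 200, SG); (Fresno, UI, 207, TH); (Fresno, UI, 218, TH); (Fresno, UI, 222, SG); (Houston, MT, NULL, NULL); (Kent, NULL, NULL, NULL); (Oslo, UI, 200, SG); (Oslo, UI, 207, TH); (Oslo, UI, 218, TH); (Oslo, UI, 222, SG); (NULL, BQ, NULL, NULL)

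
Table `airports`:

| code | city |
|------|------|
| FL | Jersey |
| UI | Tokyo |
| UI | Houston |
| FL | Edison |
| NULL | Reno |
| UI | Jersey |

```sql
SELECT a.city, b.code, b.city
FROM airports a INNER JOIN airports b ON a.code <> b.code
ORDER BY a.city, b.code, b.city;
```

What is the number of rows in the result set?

12

INNER JOIN keeps only pairs where the ON condition holds.
Matching on a.code <> b.code. A NULL in a compared column never satisfies the condition.
Matched pairs: 12.
Total: 12 rows.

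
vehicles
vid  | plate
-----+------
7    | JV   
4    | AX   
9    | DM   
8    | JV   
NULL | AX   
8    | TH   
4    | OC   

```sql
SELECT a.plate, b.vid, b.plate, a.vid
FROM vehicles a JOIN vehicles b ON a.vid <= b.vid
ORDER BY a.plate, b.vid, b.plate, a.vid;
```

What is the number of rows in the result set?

23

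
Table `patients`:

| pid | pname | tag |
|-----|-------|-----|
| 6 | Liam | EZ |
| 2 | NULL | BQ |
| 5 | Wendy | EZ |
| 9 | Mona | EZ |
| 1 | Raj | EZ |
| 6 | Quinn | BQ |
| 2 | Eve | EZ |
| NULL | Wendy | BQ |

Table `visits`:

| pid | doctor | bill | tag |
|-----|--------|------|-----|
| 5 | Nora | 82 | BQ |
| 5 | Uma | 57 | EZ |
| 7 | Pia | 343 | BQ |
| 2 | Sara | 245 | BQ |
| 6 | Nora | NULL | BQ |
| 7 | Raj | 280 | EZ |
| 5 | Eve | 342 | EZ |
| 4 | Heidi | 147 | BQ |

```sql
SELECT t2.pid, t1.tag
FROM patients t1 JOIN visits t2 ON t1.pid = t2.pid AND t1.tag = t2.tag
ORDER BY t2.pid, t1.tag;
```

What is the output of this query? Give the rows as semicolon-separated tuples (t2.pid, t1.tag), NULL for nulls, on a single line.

(2, BQ); (5, EZ); (5, EZ); (6, BQ)

INNER JOIN keeps only pairs where the ON condition holds.
Matching on t1.pid = t2.pid AND t1.tag = t2.tag. A NULL in a compared column never satisfies the condition.
- t1 (pid=6, tag=EZ) has no partner → excluded.
- t1 (pid=2, tag=BQ) pairs with 1 row(s) of t2.
- t1 (pid=5, tag=EZ) pairs with 2 row(s) of t2.
- t1 (pid=9, tag=EZ) has no partner → excluded.
- t1 (pid=1, tag=EZ) has no partner → excluded.
- t1 (pid=6, tag=BQ) pairs with 1 row(s) of t2.
- t1 (pid=2, tag=EZ) has no partner → excluded.
- t1 (pid=NULL, tag=BQ) has no partner → excluded.
After projecting and ordering:
t2.pid | t1.tag
2 | BQ
5 | EZ
5 | EZ
6 | BQ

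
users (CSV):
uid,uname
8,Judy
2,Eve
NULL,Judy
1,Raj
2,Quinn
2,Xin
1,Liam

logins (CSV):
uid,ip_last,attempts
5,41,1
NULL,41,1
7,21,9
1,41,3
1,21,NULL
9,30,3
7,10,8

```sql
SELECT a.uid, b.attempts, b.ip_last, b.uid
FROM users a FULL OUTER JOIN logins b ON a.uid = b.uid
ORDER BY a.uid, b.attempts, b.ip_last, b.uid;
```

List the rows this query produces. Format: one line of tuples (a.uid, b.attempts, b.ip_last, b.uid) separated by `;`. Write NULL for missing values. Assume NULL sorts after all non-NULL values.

FULL OUTER JOIN keeps every row from both sides; unmatched rows get NULL for the other side's columns.
Matching on a.uid = b.uid. A NULL in a compared column never satisfies the condition.
Matched pairs: 4; unmatched a rows kept: 5; unmatched b rows kept: 5.

(1, 3, 41, 1); (1, 3, 41, 1); (1, NULL, 21, 1); (1, NULL, 21, 1); (2, NULL, NULL, NULL); (2, NULL, NULL, NULL); (2, NULL, NULL, NULL); (8, NULL, NULL, NULL); (NULL, 1, 41, 5); (NULL, 1, 41, NULL); (NULL, 3, 30, 9); (NULL, 8, 10, 7); (NULL, 9, 21, 7); (NULL, NULL, NULL, NULL)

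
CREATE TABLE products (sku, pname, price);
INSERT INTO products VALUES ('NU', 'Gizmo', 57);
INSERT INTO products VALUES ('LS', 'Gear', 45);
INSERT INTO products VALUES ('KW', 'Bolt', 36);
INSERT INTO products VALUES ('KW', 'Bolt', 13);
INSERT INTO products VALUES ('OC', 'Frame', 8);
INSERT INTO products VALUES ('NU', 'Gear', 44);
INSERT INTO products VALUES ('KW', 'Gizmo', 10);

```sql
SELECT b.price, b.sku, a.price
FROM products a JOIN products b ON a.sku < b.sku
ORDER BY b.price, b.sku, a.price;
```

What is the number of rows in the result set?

INNER JOIN keeps only pairs where the ON condition holds.
Matching on a.sku < b.sku.
- sku=NU: 1 matching b row(s), so 1 row(s) emitted.
- sku=LS: 3 matching b row(s), so 3 row(s) emitted.
- sku=KW: 4 matching b row(s), so 4 row(s) emitted.
- sku=KW: 4 matching b row(s), so 4 row(s) emitted.
- sku=OC: no matching b row, dropped.
- sku=NU: 1 matching b row(s), so 1 row(s) emitted.
- sku=KW: 4 matching b row(s), so 4 row(s) emitted.
Total: 17 rows.

17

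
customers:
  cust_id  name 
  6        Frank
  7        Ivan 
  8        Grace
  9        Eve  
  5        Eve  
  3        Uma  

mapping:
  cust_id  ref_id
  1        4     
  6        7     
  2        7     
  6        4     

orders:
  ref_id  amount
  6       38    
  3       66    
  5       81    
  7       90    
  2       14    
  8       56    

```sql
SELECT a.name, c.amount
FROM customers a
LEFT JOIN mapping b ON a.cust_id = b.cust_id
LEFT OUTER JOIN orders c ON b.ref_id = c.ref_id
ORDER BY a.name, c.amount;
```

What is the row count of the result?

7

Joins associate left-to-right: customers LEFT JOIN mapping on cust_id gives 7 intermediate row(s).
Then LEFT JOIN `orders c` on ref_id: each of those 7 rows is kept; rows whose b.ref_id has no match in c get NULL for c's columns.
Result: 7 row(s).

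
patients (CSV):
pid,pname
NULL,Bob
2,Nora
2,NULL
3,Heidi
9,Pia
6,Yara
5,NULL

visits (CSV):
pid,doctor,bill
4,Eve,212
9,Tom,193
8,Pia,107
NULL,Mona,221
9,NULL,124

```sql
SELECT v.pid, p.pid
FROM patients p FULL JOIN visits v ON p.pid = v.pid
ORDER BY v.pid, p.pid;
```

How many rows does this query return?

11

FULL OUTER JOIN keeps every row from both sides; unmatched rows get NULL for the other side's columns.
Matching on p.pid = v.pid. A NULL in a compared column never satisfies the condition.
- pid=NULL: no v row matches, row kept with v columns NULL.
- pid=2: no v row matches, row kept with v columns NULL.
- pid=2: no v row matches, row kept with v columns NULL.
- pid=3: no v row matches, row kept with v columns NULL.
- pid=9: 2 matching v row(s), so 2 row(s) emitted.
- pid=6: no v row matches, row kept with v columns NULL.
- pid=5: no v row matches, row kept with v columns NULL.
- 3 v row(s) had no p match → kept, p columns NULL.
Total: 2 matched + 9 padded = 11 rows.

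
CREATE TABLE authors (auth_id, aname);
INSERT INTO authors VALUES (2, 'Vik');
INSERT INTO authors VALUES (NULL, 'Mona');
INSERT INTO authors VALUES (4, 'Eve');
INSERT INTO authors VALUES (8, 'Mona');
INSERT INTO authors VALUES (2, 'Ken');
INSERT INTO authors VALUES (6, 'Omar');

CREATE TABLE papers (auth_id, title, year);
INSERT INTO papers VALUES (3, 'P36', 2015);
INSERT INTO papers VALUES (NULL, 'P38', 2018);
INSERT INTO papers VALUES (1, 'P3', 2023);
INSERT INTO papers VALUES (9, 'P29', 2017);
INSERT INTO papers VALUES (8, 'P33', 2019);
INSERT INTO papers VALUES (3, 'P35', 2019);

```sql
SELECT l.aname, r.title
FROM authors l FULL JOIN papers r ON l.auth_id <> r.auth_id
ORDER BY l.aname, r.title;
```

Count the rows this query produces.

26

FULL OUTER JOIN keeps every row from both sides; unmatched rows get NULL for the other side's columns.
Matching on l.auth_id <> r.auth_id. A NULL in a compared column never satisfies the condition.
- l[0] auth_id=2 → 5 match(es) in r → 5 row(s).
- l[1] auth_id=NULL → no match; kept with NULLs on the r side.
- l[2] auth_id=4 → 5 match(es) in r → 5 row(s).
- l[3] auth_id=8 → 4 match(es) in r → 4 row(s).
- l[4] auth_id=2 → 5 match(es) in r → 5 row(s).
- l[5] auth_id=6 → 5 match(es) in r → 5 row(s).
- 1 row(s) from r found no l partner → padded with NULL.
Total: 24 matched + 2 padded = 26 rows.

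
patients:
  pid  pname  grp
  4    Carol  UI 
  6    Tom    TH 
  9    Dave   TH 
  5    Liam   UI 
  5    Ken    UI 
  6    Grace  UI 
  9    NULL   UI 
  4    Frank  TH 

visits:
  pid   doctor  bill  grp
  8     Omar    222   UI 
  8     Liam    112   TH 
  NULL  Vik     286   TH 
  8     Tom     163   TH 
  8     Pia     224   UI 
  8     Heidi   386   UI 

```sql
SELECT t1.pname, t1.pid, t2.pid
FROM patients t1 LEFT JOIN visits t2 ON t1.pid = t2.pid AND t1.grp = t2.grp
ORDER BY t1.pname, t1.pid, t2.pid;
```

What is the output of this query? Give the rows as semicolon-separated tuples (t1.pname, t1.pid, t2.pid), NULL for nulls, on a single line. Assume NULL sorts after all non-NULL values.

LEFT JOIN keeps every row from `patients`; unmatched rows get NULL for `visits`'s columns.
Matching on t1.pid = t2.pid AND t1.grp = t2.grp. A NULL in a compared column never satisfies the condition.
Matched pairs: 0; unmatched t1 rows kept: 8.

(Carol, 4, NULL); (Dave, 9, NULL); (Frank, 4, NULL); (Grace, 6, NULL); (Ken, 5, NULL); (Liam, 5, NULL); (Tom, 6, NULL); (NULL, 9, NULL)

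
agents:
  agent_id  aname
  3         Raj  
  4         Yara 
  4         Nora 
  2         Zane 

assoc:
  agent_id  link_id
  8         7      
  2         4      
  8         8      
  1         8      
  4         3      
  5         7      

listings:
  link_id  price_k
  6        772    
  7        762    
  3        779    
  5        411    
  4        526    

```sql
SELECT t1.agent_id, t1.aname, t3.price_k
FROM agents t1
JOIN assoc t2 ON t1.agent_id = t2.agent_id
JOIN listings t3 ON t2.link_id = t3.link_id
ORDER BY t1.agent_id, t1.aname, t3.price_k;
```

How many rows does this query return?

Joins associate left-to-right: agents INNER JOIN assoc on agent_id gives 3 intermediate row(s).
Then INNER JOIN `listings t3` on link_id: keep only rows whose t2.link_id appears in t3.
Result: 3 row(s).

3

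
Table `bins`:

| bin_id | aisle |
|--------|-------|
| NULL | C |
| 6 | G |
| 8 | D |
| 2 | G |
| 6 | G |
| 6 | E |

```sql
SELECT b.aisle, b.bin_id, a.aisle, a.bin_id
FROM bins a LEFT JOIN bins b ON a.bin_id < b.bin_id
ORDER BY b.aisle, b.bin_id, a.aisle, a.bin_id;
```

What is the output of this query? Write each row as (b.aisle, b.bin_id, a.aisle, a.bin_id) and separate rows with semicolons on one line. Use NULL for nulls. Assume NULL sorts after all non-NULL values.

LEFT JOIN keeps every row from `bins a`; unmatched rows get NULL for `bins b`'s columns.
Matching on a.bin_id < b.bin_id. A NULL in a compared column never satisfies the condition.
- bin_id=NULL: no b row matches, row kept with b columns NULL.
- bin_id=6: 1 matching b row(s), so 1 row(s) emitted.
- bin_id=8: no b row matches, row kept with b columns NULL.
- bin_id=2: 4 matching b row(s), so 4 row(s) emitted.
- bin_id=6: 1 matching b row(s), so 1 row(s) emitted.
- bin_id=6: 1 matching b row(s), so 1 row(s) emitted.
After projecting and ordering:
b.aisle | b.bin_id | a.aisle | a.bin_id
D | 8 | E | 6
D | 8 | G | 2
D | 8 | G | 6
D | 8 | G | 6
E | 6 | G | 2
G | 6 | G | 2
G | 6 | G | 2
NULL | NULL | C | NULL
NULL | NULL | D | 8

(D, 8, E, 6); (D, 8, G, 2); (D, 8, G, 6); (D, 8, G, 6); (E, 6, G, 2); (G, 6, G, 2); (G, 6, G, 2); (NULL, NULL, C, NULL); (NULL, NULL, D, 8)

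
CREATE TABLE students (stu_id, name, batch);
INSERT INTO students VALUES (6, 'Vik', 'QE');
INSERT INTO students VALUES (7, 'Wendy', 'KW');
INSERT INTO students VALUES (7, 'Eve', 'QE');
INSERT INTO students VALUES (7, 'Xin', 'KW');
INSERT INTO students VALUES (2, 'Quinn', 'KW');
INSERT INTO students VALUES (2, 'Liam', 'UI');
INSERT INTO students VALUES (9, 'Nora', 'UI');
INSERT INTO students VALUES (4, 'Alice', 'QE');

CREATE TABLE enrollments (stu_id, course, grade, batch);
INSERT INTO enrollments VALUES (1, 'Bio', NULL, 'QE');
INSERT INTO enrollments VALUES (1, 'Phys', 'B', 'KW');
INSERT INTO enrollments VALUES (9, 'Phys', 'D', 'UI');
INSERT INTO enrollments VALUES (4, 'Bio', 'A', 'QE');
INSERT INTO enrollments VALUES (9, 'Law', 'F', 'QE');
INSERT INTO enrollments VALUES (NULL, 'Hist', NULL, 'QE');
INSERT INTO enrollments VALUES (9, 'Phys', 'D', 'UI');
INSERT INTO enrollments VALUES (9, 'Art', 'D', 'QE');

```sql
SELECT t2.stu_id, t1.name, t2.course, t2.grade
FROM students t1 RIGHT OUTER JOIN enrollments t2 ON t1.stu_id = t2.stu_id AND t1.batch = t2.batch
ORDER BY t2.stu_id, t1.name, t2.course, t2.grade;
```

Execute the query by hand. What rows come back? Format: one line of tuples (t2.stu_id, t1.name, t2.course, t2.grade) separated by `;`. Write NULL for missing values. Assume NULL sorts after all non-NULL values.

(1, NULL, Bio, NULL); (1, NULL, Phys, B); (4, Alice, Bio, A); (9, Nora, Phys, D); (9, Nora, Phys, D); (9, NULL, Art, D); (9, NULL, Law, F); (NULL, NULL, Hist, NULL)

RIGHT JOIN keeps every row from `enrollments`; unmatched rows get NULL for `students`'s columns.
Matching on t1.stu_id = t2.stu_id AND t1.batch = t2.batch. A NULL in a compared column never satisfies the condition.
Matched pairs: 3; unmatched t2 rows kept: 5.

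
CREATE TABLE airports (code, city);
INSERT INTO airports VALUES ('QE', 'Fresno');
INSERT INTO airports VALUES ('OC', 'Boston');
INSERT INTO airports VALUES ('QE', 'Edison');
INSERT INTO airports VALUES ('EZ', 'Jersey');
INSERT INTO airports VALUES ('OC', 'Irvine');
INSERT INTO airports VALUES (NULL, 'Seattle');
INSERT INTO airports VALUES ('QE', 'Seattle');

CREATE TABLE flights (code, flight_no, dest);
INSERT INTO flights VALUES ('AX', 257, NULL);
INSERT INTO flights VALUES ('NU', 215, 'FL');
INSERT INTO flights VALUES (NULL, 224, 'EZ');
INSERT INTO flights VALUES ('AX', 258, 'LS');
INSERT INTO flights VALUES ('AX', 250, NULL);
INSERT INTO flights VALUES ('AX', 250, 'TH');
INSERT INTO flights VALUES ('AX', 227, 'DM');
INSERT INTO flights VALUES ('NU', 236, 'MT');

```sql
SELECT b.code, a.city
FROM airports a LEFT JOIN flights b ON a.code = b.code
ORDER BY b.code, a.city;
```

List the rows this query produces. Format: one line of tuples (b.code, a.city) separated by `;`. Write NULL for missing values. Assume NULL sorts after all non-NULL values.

(NULL, Boston); (NULL, Edison); (NULL, Fresno); (NULL, Irvine); (NULL, Jersey); (NULL, Seattle); (NULL, Seattle)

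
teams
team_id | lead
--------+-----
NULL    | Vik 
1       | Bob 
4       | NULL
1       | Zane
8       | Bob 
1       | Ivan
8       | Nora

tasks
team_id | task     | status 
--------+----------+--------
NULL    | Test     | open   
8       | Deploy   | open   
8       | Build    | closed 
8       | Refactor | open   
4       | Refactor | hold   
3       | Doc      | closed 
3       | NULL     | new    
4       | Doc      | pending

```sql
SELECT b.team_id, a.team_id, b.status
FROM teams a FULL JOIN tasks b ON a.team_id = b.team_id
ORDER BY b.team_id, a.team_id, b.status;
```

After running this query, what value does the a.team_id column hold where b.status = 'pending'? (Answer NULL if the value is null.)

FULL OUTER JOIN keeps every row from both sides; unmatched rows get NULL for the other side's columns.
Matching on a.team_id = b.team_id. A NULL in a compared column never satisfies the condition.
- a row (team_id=NULL): no match → kept, b columns NULL.
- a row (team_id=1): no match → kept, b columns NULL.
- a row (team_id=4): matches 2 b row(s) → 2 output row(s).
- a row (team_id=1): no match → kept, b columns NULL.
- a row (team_id=8): matches 3 b row(s) → 3 output row(s).
- a row (team_id=1): no match → kept, b columns NULL.
- a row (team_id=8): matches 3 b row(s) → 3 output row(s).
- 3 b row(s) had no a match → kept, a columns NULL.

4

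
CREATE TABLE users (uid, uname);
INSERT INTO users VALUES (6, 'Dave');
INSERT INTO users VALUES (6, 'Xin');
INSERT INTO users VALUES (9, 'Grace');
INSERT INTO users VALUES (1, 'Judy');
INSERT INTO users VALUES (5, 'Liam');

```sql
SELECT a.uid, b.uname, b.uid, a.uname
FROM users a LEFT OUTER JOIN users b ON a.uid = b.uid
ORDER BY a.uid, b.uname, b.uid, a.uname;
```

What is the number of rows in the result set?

7

LEFT JOIN keeps every row from `users a`; unmatched rows get NULL for `users b`'s columns.
Matching on a.uid = b.uid.
- a (uid=6) pairs with 2 row(s) of b.
- a (uid=6) pairs with 2 row(s) of b.
- a (uid=9) pairs with 1 row(s) of b.
- a (uid=1) pairs with 1 row(s) of b.
- a (uid=5) pairs with 1 row(s) of b.
Total: 7 rows.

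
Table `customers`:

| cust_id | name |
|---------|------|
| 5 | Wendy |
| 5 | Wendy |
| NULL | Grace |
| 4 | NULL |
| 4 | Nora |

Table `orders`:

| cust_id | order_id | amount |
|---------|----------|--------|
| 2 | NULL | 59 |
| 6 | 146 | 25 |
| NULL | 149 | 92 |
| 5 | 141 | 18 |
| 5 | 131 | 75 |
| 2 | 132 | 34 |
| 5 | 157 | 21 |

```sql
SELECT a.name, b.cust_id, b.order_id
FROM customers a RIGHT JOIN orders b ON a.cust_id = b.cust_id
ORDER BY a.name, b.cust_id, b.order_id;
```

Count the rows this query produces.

RIGHT JOIN keeps every row from `orders`; unmatched rows get NULL for `customers`'s columns.
Matching on a.cust_id = b.cust_id. A NULL in a compared column never satisfies the condition.
- a (cust_id=5) pairs with 3 row(s) of b.
- a (cust_id=5) pairs with 3 row(s) of b.
- a (cust_id=NULL) has no partner in b.
- a (cust_id=4) has no partner in b.
- a (cust_id=4) has no partner in b.
- 4 row(s) from b found no a partner → padded with NULL.
Total: 6 matched + 4 padded = 10 rows.

10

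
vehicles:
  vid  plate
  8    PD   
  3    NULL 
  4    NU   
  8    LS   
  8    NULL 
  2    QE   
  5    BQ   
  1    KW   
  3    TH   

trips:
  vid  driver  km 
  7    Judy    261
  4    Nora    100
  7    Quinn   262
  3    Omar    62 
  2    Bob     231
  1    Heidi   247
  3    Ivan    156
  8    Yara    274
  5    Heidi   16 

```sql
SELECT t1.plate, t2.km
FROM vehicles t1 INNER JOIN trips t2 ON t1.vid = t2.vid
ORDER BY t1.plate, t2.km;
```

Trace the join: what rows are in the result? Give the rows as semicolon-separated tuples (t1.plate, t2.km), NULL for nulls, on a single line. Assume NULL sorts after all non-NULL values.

INNER JOIN keeps only pairs where the ON condition holds.
Matching on t1.vid = t2.vid.
- t1[0] vid=8 → 1 match(es) in t2 → 1 row(s).
- t1[1] vid=3 → 2 match(es) in t2 → 2 row(s).
- t1[2] vid=4 → 1 match(es) in t2 → 1 row(s).
- t1[3] vid=8 → 1 match(es) in t2 → 1 row(s).
- t1[4] vid=8 → 1 match(es) in t2 → 1 row(s).
- t1[5] vid=2 → 1 match(es) in t2 → 1 row(s).
- t1[6] vid=5 → 1 match(es) in t2 → 1 row(s).
- t1[7] vid=1 → 1 match(es) in t2 → 1 row(s).
- t1[8] vid=3 → 2 match(es) in t2 → 2 row(s).

(BQ, 16); (KW, 247); (LS, 274); (NU, 100); (PD, 274); (QE, 231); (TH, 62); (TH, 156); (NULL, 62); (NULL, 156); (NULL, 274)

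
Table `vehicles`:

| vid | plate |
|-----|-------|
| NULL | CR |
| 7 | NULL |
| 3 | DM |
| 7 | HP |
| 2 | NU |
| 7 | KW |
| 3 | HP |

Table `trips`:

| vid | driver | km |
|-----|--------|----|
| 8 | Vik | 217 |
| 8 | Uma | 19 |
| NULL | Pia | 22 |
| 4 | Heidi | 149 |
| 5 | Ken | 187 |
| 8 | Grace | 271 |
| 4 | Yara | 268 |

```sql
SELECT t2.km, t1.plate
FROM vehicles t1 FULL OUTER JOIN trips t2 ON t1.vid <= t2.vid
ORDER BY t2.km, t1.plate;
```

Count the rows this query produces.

FULL OUTER JOIN keeps every row from both sides; unmatched rows get NULL for the other side's columns.
Matching on t1.vid <= t2.vid. A NULL in a compared column never satisfies the condition.
Matched pairs: 27; unmatched t1 rows kept: 1; unmatched t2 rows kept: 1.
Total: 27 matched + 2 padded = 29 rows.

29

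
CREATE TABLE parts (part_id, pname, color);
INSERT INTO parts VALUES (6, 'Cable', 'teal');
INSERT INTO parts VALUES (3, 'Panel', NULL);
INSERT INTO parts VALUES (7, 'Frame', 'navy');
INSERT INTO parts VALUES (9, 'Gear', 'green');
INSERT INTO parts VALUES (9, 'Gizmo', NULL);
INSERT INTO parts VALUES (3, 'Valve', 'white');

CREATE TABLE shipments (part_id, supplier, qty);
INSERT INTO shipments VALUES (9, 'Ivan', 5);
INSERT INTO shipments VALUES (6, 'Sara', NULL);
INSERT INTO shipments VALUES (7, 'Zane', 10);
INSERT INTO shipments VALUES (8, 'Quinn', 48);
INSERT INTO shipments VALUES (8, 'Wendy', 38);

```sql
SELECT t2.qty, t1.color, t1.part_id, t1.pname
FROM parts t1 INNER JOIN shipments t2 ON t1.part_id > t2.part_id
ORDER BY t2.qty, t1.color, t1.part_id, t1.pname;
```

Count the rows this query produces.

9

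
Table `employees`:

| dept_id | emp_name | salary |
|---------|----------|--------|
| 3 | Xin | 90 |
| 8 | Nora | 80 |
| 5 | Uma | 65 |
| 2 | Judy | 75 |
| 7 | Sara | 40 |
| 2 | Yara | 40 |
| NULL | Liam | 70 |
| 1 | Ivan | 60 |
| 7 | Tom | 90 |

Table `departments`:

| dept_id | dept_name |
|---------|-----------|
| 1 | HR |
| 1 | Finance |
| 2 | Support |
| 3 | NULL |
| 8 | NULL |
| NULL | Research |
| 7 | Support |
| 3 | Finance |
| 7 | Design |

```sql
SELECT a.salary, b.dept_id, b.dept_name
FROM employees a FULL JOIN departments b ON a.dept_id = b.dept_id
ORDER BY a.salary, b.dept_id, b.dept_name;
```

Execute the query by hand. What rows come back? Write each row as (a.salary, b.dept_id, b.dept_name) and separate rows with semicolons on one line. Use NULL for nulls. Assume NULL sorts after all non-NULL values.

FULL OUTER JOIN keeps every row from both sides; unmatched rows get NULL for the other side's columns.
Matching on a.dept_id = b.dept_id. A NULL in a compared column never satisfies the condition.
- a[0] dept_id=3 → 2 match(es) in b → 2 row(s).
- a[1] dept_id=8 → 1 match(es) in b → 1 row(s).
- a[2] dept_id=5 → no match; kept with NULLs on the b side.
- a[3] dept_id=2 → 1 match(es) in b → 1 row(s).
- a[4] dept_id=7 → 2 match(es) in b → 2 row(s).
- a[5] dept_id=2 → 1 match(es) in b → 1 row(s).
- a[6] dept_id=NULL → no match; kept with NULLs on the b side.
- a[7] dept_id=1 → 2 match(es) in b → 2 row(s).
- a[8] dept_id=7 → 2 match(es) in b → 2 row(s).
- plus 1 unmatched b row(s), each kept with NULL a columns.

(40, 2, Support); (40, 7, Design); (40, 7, Support); (60, 1, Finance); (60, 1, HR); (65, NULL, NULL); (70, NULL, NULL); (75, 2, Support); (80, 8, NULL); (90, 3, Finance); (90, 3, NULL); (90, 7, Design); (90, 7, Support); (NULL, NULL, Research)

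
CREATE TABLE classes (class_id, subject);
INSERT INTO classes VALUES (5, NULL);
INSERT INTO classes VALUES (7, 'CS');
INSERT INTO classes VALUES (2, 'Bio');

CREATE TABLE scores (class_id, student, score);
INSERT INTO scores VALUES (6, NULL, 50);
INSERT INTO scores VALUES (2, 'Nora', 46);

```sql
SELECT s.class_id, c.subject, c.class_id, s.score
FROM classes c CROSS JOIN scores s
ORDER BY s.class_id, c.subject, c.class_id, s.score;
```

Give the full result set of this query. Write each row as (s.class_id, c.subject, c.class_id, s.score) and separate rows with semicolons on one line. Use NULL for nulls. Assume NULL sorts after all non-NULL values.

CROSS JOIN pairs every row of `classes` with every row of `scores`: 3 × 2 = 6 rows.

(2, Bio, 2, 46); (2, CS, 7, 46); (2, NULL, 5, 46); (6, Bio, 2, 50); (6, CS, 7, 50); (6, NULL, 5, 50)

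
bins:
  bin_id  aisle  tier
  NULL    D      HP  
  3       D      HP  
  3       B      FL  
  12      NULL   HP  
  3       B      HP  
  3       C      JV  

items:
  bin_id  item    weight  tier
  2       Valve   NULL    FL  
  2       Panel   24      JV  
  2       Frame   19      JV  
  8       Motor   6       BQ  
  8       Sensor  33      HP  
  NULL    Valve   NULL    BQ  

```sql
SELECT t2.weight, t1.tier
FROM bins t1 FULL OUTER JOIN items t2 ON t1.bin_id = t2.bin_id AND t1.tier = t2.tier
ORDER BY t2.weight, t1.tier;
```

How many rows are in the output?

FULL OUTER JOIN keeps every row from both sides; unmatched rows get NULL for the other side's columns.
Matching on t1.bin_id = t2.bin_id AND t1.tier = t2.tier. A NULL in a compared column never satisfies the condition.
- bin_id=NULL, tier=HP: no t2 row matches, row kept with t2 columns NULL.
- bin_id=3, tier=HP: no t2 row matches, row kept with t2 columns NULL.
- bin_id=3, tier=FL: no t2 row matches, row kept with t2 columns NULL.
- bin_id=12, tier=HP: no t2 row matches, row kept with t2 columns NULL.
- bin_id=3, tier=HP: no t2 row matches, row kept with t2 columns NULL.
- bin_id=3, tier=JV: no t2 row matches, row kept with t2 columns NULL.
- plus 6 unmatched t2 row(s), each kept with NULL t1 columns.
Total: 0 matched + 12 padded = 12 rows.

12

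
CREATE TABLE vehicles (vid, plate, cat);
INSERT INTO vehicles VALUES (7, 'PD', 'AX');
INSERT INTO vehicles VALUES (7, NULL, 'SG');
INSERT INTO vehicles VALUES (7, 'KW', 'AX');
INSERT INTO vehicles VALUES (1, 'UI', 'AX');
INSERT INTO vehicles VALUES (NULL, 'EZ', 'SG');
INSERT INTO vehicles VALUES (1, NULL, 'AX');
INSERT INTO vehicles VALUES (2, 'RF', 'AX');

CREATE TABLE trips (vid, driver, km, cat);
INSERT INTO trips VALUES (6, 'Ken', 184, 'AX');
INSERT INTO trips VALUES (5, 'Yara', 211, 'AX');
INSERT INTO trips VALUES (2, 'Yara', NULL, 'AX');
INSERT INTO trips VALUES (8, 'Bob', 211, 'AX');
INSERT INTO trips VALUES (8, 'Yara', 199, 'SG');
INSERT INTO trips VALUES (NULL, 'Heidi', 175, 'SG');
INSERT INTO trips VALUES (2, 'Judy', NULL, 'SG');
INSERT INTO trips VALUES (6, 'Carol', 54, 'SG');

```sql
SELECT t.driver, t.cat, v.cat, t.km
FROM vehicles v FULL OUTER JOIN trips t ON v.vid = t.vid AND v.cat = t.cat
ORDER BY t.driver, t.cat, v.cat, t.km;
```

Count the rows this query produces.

14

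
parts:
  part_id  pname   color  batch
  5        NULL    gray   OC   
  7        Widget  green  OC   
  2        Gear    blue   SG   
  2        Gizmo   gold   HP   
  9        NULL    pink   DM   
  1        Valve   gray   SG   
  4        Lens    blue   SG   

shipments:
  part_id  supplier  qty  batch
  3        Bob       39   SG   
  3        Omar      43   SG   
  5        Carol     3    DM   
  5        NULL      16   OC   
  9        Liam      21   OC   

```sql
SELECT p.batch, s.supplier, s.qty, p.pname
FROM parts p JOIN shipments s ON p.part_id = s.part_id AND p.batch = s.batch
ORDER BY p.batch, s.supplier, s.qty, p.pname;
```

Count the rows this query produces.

INNER JOIN keeps only pairs where the ON condition holds.
Matching on p.part_id = s.part_id AND p.batch = s.batch.
- p row (part_id=5, batch=OC): matches 1 s row(s) → 1 output row(s).
- p row (part_id=7, batch=OC): no match → dropped.
- p row (part_id=2, batch=SG): no match → dropped.
- p row (part_id=2, batch=HP): no match → dropped.
- p row (part_id=9, batch=DM): no match → dropped.
- p row (part_id=1, batch=SG): no match → dropped.
- p row (part_id=4, batch=SG): no match → dropped.
Total: 1 rows.

1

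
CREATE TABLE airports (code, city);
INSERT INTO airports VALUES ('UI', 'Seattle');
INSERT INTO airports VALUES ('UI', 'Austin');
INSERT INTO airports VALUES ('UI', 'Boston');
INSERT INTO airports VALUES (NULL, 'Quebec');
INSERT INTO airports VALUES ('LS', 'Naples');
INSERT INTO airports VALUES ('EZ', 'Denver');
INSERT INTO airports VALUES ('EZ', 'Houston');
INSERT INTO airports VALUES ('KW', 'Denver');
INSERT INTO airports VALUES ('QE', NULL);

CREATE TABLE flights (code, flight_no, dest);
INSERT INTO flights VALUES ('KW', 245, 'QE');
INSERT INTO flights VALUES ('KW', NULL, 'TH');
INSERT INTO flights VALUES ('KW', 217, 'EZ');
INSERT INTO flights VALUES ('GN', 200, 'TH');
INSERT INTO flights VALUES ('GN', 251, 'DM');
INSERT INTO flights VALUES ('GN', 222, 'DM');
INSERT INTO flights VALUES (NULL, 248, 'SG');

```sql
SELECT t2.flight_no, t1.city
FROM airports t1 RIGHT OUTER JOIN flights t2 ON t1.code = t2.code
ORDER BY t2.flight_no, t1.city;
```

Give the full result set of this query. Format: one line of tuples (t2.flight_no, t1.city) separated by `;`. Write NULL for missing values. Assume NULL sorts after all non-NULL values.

(200, NULL); (217, Denver); (222, NULL); (245, Denver); (248, NULL); (251, NULL); (NULL, Denver)

RIGHT JOIN keeps every row from `flights`; unmatched rows get NULL for `airports`'s columns.
Matching on t1.code = t2.code. A NULL in a compared column never satisfies the condition.
- t1 (code=UI) has no partner in t2.
- t1 (code=UI) has no partner in t2.
- t1 (code=UI) has no partner in t2.
- t1 (code=NULL) has no partner in t2.
- t1 (code=LS) has no partner in t2.
- t1 (code=EZ) has no partner in t2.
- t1 (code=EZ) has no partner in t2.
- t1 (code=KW) pairs with 3 row(s) of t2.
- t1 (code=QE) has no partner in t2.
- plus 4 unmatched t2 row(s), each kept with NULL t1 columns.
After projecting and ordering:
t2.flight_no | t1.city
200 | NULL
217 | Denver
222 | NULL
245 | Denver
248 | NULL
251 | NULL
NULL | Denver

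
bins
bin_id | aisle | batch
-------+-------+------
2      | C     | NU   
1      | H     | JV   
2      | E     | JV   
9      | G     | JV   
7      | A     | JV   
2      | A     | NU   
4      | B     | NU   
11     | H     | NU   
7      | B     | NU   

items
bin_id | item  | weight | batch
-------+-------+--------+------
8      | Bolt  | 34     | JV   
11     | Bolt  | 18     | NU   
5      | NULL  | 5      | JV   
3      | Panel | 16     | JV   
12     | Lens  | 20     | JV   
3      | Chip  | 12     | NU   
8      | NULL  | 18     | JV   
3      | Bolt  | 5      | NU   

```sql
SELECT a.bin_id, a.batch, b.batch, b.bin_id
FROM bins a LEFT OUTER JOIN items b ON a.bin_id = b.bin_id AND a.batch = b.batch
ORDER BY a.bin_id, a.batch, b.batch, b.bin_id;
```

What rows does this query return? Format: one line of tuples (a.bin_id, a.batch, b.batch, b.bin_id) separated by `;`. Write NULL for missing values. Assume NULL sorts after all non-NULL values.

(1, JV, NULL, NULL); (2, JV, NULL, NULL); (2, NU, NULL, NULL); (2, NU, NULL, NULL); (4, NU, NULL, NULL); (7, JV, NULL, NULL); (7, NU, NULL, NULL); (9, JV, NULL, NULL); (11, NU, NU, 11)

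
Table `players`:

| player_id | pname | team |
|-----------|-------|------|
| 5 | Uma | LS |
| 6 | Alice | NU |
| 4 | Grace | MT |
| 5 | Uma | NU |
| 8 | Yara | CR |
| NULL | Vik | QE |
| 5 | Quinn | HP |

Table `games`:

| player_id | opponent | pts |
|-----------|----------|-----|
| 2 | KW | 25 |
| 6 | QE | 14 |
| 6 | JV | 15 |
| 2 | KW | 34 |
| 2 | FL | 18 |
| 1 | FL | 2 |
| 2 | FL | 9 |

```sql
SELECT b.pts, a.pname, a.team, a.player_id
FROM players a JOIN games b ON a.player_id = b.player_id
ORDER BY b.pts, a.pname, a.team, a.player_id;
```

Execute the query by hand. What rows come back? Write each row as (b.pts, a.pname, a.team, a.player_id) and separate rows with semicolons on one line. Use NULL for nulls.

(14, Alice, NU, 6); (15, Alice, NU, 6)

INNER JOIN keeps only pairs where the ON condition holds.
Matching on a.player_id = b.player_id. A NULL in a compared column never satisfies the condition.
- a[0] player_id=5 → no match; dropped.
- a[1] player_id=6 → 2 match(es) in b → 2 row(s).
- a[2] player_id=4 → no match; dropped.
- a[3] player_id=5 → no match; dropped.
- a[4] player_id=8 → no match; dropped.
- a[5] player_id=NULL → no match; dropped.
- a[6] player_id=5 → no match; dropped.
After projecting and ordering:
b.pts | a.pname | a.team | a.player_id
14 | Alice | NU | 6
15 | Alice | NU | 6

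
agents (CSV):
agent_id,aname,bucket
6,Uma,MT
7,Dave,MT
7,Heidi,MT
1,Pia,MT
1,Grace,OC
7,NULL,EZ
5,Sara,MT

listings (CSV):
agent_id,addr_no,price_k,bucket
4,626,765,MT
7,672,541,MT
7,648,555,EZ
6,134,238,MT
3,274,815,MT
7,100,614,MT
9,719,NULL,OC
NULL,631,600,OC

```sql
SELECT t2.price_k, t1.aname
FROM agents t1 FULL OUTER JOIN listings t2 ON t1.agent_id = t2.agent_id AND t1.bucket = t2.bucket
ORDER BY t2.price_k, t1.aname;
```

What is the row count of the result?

13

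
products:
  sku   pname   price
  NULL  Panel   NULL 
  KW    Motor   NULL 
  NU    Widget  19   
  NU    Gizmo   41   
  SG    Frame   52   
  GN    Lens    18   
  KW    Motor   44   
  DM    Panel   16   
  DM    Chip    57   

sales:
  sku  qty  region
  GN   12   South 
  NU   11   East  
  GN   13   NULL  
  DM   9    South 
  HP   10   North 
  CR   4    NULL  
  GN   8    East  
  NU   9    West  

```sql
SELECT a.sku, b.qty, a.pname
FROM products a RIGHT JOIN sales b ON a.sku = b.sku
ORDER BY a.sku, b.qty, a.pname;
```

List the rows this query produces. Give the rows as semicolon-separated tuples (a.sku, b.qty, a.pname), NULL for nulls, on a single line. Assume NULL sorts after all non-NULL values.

(DM, 9, Chip); (DM, 9, Panel); (GN, 8, Lens); (GN, 12, Lens); (GN, 13, Lens); (NU, 9, Gizmo); (NU, 9, Widget); (NU, 11, Gizmo); (NU, 11, Widget); (NULL, 4, NULL); (NULL, 10, NULL)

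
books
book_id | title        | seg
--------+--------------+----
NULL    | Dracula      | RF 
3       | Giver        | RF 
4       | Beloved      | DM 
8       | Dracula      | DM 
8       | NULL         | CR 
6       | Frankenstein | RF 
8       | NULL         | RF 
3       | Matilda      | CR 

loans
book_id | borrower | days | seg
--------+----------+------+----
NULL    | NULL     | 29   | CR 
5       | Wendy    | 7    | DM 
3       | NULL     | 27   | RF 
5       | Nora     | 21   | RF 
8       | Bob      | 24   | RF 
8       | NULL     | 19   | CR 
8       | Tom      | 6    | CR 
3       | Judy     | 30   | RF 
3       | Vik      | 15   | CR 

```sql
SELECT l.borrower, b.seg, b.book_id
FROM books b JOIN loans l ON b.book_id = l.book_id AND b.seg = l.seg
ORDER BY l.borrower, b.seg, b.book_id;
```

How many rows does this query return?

INNER JOIN keeps only pairs where the ON condition holds.
Matching on b.book_id = l.book_id AND b.seg = l.seg. A NULL in a compared column never satisfies the condition.
- book_id=NULL, seg=RF: no matching l row, dropped.
- book_id=3, seg=RF: 2 matching l row(s), so 2 row(s) emitted.
- book_id=4, seg=DM: no matching l row, dropped.
- book_id=8, seg=DM: no matching l row, dropped.
- book_id=8, seg=CR: 2 matching l row(s), so 2 row(s) emitted.
- book_id=6, seg=RF: no matching l row, dropped.
- book_id=8, seg=RF: 1 matching l row(s), so 1 row(s) emitted.
- book_id=3, seg=CR: 1 matching l row(s), so 1 row(s) emitted.
Total: 6 rows.

6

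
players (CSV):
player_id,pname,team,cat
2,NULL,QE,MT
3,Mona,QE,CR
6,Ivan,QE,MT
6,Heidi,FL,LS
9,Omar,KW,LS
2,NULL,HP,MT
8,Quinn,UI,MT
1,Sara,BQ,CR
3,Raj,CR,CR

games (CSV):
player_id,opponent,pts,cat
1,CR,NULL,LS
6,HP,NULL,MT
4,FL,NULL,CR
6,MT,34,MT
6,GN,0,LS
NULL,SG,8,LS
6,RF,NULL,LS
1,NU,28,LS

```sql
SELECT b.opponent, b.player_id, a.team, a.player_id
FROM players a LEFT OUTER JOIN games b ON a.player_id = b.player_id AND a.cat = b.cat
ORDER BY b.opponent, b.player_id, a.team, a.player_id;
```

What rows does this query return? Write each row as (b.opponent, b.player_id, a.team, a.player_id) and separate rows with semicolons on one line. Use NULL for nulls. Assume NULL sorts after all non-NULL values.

(GN, 6, FL, 6); (HP, 6, QE, 6); (MT, 6, QE, 6); (RF, 6, FL, 6); (NULL, NULL, BQ, 1); (NULL, NULL, CR, 3); (NULL, NULL, HP, 2); (NULL, NULL, KW, 9); (NULL, NULL, QE, 2); (NULL, NULL, QE, 3); (NULL, NULL, UI, 8)

LEFT JOIN keeps every row from `players`; unmatched rows get NULL for `games`'s columns.
Matching on a.player_id = b.player_id AND a.cat = b.cat. A NULL in a compared column never satisfies the condition.
Matched pairs: 4; unmatched a rows kept: 7.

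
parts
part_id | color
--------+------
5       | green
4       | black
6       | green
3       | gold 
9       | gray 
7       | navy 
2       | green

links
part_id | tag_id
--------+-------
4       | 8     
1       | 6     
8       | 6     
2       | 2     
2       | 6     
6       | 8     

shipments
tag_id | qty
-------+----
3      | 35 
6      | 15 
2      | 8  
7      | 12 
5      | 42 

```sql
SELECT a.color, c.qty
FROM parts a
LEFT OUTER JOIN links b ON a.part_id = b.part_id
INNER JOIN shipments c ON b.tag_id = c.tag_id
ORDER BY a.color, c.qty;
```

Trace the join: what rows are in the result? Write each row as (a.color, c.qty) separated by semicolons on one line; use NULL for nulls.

(green, 8); (green, 15)

Joins associate left-to-right: parts LEFT JOIN links on part_id gives 8 intermediate row(s).
Then INNER JOIN `shipments c` on tag_id: keep only rows whose b.tag_id appears in c.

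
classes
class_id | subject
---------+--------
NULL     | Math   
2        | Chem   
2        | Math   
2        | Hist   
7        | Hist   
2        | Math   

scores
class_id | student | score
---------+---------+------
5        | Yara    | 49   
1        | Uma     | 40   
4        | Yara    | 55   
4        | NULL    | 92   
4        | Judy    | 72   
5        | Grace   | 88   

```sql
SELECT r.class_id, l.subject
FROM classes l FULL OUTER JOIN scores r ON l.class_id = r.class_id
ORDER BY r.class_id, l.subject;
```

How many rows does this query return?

12

FULL OUTER JOIN keeps every row from both sides; unmatched rows get NULL for the other side's columns.
Matching on l.class_id = r.class_id. A NULL in a compared column never satisfies the condition.
- class_id=NULL: no r row matches, row kept with r columns NULL.
- class_id=2: no r row matches, row kept with r columns NULL.
- class_id=2: no r row matches, row kept with r columns NULL.
- class_id=2: no r row matches, row kept with r columns NULL.
- class_id=7: no r row matches, row kept with r columns NULL.
- class_id=2: no r row matches, row kept with r columns NULL.
- plus 6 unmatched r row(s), each kept with NULL l columns.
Total: 0 matched + 12 padded = 12 rows.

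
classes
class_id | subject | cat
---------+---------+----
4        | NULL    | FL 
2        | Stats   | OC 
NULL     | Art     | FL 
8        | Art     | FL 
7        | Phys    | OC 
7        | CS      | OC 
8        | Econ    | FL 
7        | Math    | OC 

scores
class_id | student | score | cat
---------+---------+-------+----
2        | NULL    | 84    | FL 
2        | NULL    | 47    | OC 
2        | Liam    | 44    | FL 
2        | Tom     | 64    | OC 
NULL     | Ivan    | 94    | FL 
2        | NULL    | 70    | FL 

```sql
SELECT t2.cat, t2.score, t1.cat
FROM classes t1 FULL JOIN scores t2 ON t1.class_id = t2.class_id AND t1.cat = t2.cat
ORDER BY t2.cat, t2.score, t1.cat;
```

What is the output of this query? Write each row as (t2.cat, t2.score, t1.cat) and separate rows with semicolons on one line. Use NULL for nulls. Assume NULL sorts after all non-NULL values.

(FL, 44, NULL); (FL, 70, NULL); (FL, 84, NULL); (FL, 94, NULL); (OC, 47, OC); (OC, 64, OC); (NULL, NULL, FL); (NULL, NULL, FL); (NULL, NULL, FL); (NULL, NULL, FL); (NULL, NULL, OC); (NULL, NULL, OC); (NULL, NULL, OC)

FULL OUTER JOIN keeps every row from both sides; unmatched rows get NULL for the other side's columns.
Matching on t1.class_id = t2.class_id AND t1.cat = t2.cat. A NULL in a compared column never satisfies the condition.
Matched pairs: 2; unmatched t1 rows kept: 7; unmatched t2 rows kept: 4.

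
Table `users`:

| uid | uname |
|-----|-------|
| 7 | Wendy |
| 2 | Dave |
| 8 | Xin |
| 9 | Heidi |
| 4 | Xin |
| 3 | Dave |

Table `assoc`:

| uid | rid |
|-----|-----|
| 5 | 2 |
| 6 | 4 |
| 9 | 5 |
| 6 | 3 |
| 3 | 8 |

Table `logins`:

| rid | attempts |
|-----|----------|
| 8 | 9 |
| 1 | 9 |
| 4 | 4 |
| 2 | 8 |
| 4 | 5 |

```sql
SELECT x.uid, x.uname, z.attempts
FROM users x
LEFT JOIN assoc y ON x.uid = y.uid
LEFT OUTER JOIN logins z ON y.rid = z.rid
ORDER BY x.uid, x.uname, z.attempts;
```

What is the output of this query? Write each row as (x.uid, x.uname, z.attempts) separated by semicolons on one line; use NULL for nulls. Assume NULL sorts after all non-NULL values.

(2, Dave, NULL); (3, Dave, 9); (4, Xin, NULL); (7, Wendy, NULL); (8, Xin, NULL); (9, Heidi, NULL)

Evaluate left to right. First `users x LEFT JOIN assoc y` on uid: 6 row(s).
Then LEFT JOIN `logins z` on rid: each of those 6 rows is kept; rows whose y.rid has no match in z get NULL for z's columns.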